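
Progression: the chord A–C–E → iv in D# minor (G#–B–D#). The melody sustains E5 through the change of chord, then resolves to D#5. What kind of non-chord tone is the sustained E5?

E5 is a suspension.

The harmony at that moment is G# minor triad (G#, B, D#); E5 is not a chord tone.
It is held over (the same pitch as the preceding E5) and left by step down to D#5.
Held over from the previous chord and resolving down by step — a suspension.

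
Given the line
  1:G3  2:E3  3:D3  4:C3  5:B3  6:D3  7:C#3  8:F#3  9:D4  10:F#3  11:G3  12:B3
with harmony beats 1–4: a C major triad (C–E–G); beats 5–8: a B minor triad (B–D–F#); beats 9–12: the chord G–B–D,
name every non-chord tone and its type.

The harmony at that moment is C major triad (C, E, G); D3 is not a chord tone.
It is approached by step down from E3 and left by step down to C3.
Step in, step out in the same direction — a passing tone.
The harmony at that moment is B minor triad (B, D, F#); C#3 is not a chord tone.
It is approached by step down from D3 and left by leap up to F#3.
Step in, leap out — an escape tone.
The harmony at that moment is G major triad (G, B, D); F#3 is not a chord tone.
It is approached by leap down from D4 and left by step up to G3.
Leap in, step out — an appoggiatura.

D3 (beat 3) — passing tone; C#3 (beat 7) — escape tone; F#3 (beat 10) — appoggiatura.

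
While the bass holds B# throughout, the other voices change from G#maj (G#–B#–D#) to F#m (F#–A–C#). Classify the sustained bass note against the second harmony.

The harmony at that moment is F# minor triad (F#, A, C#); B# is not a chord tone.
It is held over (the same pitch as the preceding B#) and then sustained as the same pitch into the next harmony.
Sustained through a change of harmony — a pedal tone.

Pedal tone (pedal point).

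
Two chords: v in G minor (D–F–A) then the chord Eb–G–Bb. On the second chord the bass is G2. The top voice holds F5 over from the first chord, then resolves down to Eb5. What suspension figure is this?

At the second chord the bass is G2. The suspended F5 lies a seventh above the bass; after resolving down by step to Eb5, the interval above the bass becomes a sixth.
Suspension figures are named by those two intervals: 7–6.

7–6 suspension.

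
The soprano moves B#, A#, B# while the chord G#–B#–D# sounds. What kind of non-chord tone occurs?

A# is a neighbor tone.

The harmony at that moment is G# major triad (G#, B#, D#); A# is not a chord tone.
It is approached by step down from B# and left by step up to B#.
Step away and step back to the same note — a neighbor tone (lower neighbor).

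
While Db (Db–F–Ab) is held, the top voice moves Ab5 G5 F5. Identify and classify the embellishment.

The harmony at that moment is Db major triad (Db, F, Ab); G5 is not a chord tone.
It is approached by step down from Ab5 and left by step down to F5.
Step in, step out in the same direction — a passing tone.

G5 is a passing tone.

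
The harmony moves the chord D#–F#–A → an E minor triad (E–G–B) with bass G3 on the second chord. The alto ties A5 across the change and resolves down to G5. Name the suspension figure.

9–8 suspension.

At the second chord the bass is G3. The suspended A5 lies a ninth above the bass; after resolving down by step to G5, the interval above the bass becomes an octave.
Suspension figures are named by those two intervals: 9–8.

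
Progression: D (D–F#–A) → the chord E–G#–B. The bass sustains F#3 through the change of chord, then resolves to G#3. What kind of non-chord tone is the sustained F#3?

F#3 is a retardation.

The harmony at that moment is E major triad (E, G#, B); F#3 is not a chord tone.
It is held over (the same pitch as the preceding F#3) and left by step up to G#3.
Held over from the previous chord and resolving up by step — a retardation.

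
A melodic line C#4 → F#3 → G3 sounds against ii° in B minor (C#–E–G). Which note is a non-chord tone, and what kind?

The harmony at that moment is C# diminished triad (C#, E, G); F#3 is not a chord tone.
It is approached by leap down from C#4 and left by step up to G3.
Leap in, step out — an appoggiatura.

F#3 is an appoggiatura.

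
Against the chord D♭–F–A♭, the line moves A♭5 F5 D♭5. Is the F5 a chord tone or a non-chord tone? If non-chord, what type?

Db major triad contains D♭, F, A♭; F is the third, so it is a chord tone.

Chord tone (the third of Db major triad).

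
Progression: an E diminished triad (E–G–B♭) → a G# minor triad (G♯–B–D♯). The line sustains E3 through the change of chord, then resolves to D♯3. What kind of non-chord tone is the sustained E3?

E3 is a suspension.

The harmony at that moment is G♯ minor triad (G♯, B, D♯); E3 is not a chord tone.
It is held over (the same pitch as the preceding E3) and left by step down to D♯3.
Held over from the previous chord and resolving down by step — a suspension.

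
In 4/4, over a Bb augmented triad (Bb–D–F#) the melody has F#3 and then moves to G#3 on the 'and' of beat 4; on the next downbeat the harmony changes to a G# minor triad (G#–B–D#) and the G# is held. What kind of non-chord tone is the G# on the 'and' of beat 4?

Anticipation.

The harmony at that moment is Bb augmented triad (Bb, D, F#); G#3 is not a chord tone.
It is approached by step up from F#3 and then sustained as the same pitch into the next harmony.
Arriving early and becoming a chord tone when the harmony changes — an anticipation.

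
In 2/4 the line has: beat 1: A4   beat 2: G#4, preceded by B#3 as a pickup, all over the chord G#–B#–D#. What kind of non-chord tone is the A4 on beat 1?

The harmony at that moment is G# major triad (G#, B#, D#); A4 is not a chord tone.
It is approached by leap up from B#3 and left by step down to G#4.
Leap in, step out, metrically accented — an appoggiatura.

Appoggiatura.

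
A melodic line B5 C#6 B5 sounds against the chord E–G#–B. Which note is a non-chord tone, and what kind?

C#6 is a neighbor tone.

The harmony at that moment is E major triad (E, G#, B); C#6 is not a chord tone.
It is approached by step up from B5 and left by step down to B5.
Step away and step back to the same note — a neighbor tone (upper neighbor).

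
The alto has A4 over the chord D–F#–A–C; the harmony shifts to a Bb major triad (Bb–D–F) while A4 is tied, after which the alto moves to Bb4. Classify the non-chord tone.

The harmony at that moment is Bb major triad (Bb, D, F); A4 is not a chord tone.
It is held over (the same pitch as the preceding A4) and left by step up to Bb4.
Held over from the previous chord and resolving up by step — a retardation.

A4 is a retardation.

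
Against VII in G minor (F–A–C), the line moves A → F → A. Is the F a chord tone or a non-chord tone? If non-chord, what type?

Chord tone (the root of F major triad).

F major triad contains F, A, C; F is the root, so it is a chord tone.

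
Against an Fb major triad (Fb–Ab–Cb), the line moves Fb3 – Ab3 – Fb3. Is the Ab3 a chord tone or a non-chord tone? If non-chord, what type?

Chord tone (the third of Fb major triad).

Fb major triad contains Fb, Ab, Cb; Ab is the third, so it is a chord tone.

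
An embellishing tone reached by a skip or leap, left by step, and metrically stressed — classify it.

Approach: by leap. Departure: by step. Metric position: strong.
Leap in, step out, in a metrically strong position — an appoggiatura. (It is the mirror image of the escape tone, which steps in and leaps out from a weak position.)

Appoggiatura.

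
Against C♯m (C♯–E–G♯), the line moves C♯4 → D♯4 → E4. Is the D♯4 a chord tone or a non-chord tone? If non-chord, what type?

The harmony at that moment is C♯ minor triad (C♯, E, G♯); D♯4 is not a chord tone.
It is approached by step up from C♯4 and left by step up to E4.
Step in, step out in the same direction — a passing tone.

Non-chord tone — a passing tone.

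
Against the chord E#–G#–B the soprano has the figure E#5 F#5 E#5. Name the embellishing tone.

The harmony at that moment is E# diminished triad (E#, G#, B); F#5 is not a chord tone.
It is approached by step up from E#5 and left by step down to E#5.
Step away and step back to the same note — a neighbor tone (upper neighbor).

F#5 is a neighbor tone.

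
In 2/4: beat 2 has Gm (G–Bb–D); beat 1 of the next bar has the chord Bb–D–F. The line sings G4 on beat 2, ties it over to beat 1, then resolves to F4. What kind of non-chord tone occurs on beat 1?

The harmony at that moment is Bb major triad (Bb, D, F); G4 is not a chord tone.
It is held over (the same pitch as the preceding G4) and left by step down to F4.
Held over from the previous chord and resolving down by step — a suspension.

Suspension.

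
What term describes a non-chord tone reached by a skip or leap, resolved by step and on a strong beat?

Approach: by leap. Departure: by step. Metric position: strong.
Leap in, step out, in a metrically strong position — an appoggiatura. (It is the mirror image of the escape tone, which steps in and leaps out from a weak position.)

Appoggiatura.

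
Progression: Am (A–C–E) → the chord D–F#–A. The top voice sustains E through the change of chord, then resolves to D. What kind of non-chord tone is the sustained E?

The harmony at that moment is D major triad (D, F#, A); E is not a chord tone.
It is held over (the same pitch as the preceding E) and left by step down to D.
Held over from the previous chord and resolving down by step — a suspension.

E is a suspension.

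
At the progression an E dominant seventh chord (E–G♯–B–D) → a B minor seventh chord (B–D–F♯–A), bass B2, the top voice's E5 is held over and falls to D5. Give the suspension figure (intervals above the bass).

4–3 suspension.

At the second chord the bass is B2. The suspended E5 lies a fourth above the bass; after resolving down by step to D5, the interval above the bass becomes a third.
Suspension figures are named by those two intervals: 4–3.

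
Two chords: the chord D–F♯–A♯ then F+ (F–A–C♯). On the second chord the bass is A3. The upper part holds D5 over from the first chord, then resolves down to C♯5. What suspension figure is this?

At the second chord the bass is A3. The suspended D5 lies a fourth above the bass; after resolving down by step to C♯5, the interval above the bass becomes a third.
Suspension figures are named by those two intervals: 4–3.

4–3 suspension.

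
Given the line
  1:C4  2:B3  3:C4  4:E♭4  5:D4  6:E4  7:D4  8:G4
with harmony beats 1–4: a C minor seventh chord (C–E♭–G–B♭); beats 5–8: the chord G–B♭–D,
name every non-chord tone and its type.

B3 (beat 2) — neighbor tone; E4 (beat 6) — neighbor tone.

The harmony at that moment is C minor seventh chord (C, E♭, G, B♭); B3 is not a chord tone.
It is approached by step down from C4 and left by step up to C4.
Step away and step back to the same note — a neighbor tone (lower neighbor).
The harmony at that moment is G minor triad (G, B♭, D); E4 is not a chord tone.
It is approached by step up from D4 and left by step down to D4.
Step away and step back to the same note — a neighbor tone (upper neighbor).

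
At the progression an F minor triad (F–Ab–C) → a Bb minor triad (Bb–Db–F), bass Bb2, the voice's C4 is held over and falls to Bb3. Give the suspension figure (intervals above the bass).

9–8 suspension.

At the second chord the bass is Bb2. The suspended C4 lies a ninth above the bass; after resolving down by step to Bb3, the interval above the bass becomes an octave.
Suspension figures are named by those two intervals: 9–8.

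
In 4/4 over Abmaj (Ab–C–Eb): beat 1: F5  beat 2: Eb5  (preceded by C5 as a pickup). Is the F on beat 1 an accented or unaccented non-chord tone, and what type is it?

Accented appoggiatura.

The harmony at that moment is Ab major triad (Ab, C, Eb); F5 is not a chord tone.
It is approached by leap up from C5 and left by step down to Eb5.
Leap in, step out — an appoggiatura.
It falls on the downbeat, so it is accented.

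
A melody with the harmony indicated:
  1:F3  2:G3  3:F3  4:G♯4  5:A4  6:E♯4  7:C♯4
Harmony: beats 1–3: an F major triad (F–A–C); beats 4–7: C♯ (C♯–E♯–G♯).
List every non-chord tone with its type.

G3 (beat 2) — neighbor tone; A4 (beat 5) — escape tone.

The harmony at that moment is F major triad (F, A, C); G3 is not a chord tone.
It is approached by step up from F3 and left by step down to F3.
Step away and step back to the same note — a neighbor tone (upper neighbor).
The harmony at that moment is C♯ major triad (C♯, E♯, G♯); A4 is not a chord tone.
It is approached by step up from G♯4 and left by leap down to E♯4.
Step in, leap out — an escape tone.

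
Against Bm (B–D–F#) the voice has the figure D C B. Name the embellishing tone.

The harmony at that moment is B minor triad (B, D, F#); C is not a chord tone.
It is approached by step down from D and left by step down to B.
Step in, step out in the same direction — a passing tone.

C is a passing tone.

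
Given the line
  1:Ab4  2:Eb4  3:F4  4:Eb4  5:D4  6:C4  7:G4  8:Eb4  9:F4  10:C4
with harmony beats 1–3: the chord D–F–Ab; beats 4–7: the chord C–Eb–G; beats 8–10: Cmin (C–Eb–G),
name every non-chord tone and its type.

Eb4 (beat 2) — appoggiatura; D4 (beat 5) — passing tone; F4 (beat 9) — escape tone.

The harmony at that moment is D diminished triad (D, F, Ab); Eb4 is not a chord tone.
It is approached by leap down from Ab4 and left by step up to F4.
Leap in, step out — an appoggiatura.
The harmony at that moment is C minor triad (C, Eb, G); D4 is not a chord tone.
It is approached by step down from Eb4 and left by step down to C4.
Step in, step out in the same direction — a passing tone.
The harmony at that moment is C minor triad (C, Eb, G); F4 is not a chord tone.
It is approached by step up from Eb4 and left by leap down to C4.
Step in, leap out — an escape tone.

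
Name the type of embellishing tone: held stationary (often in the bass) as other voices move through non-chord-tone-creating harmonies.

Pedal tone.

Approach: none. Departure: none — a single pitch is sustained while the chords change around it, passing through harmonies that do not contain it.
No melodic motion at all; the dissonance is created entirely by the moving harmonies against the stationary note — a pedal tone (pedal point).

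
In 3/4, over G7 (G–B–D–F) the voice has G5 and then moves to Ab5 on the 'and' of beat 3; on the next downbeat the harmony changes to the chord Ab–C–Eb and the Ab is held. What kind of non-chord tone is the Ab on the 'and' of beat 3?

The harmony at that moment is G dominant seventh chord (G, B, D, F); Ab5 is not a chord tone.
It is approached by step up from G5 and then sustained as the same pitch into the next harmony.
Arriving early and becoming a chord tone when the harmony changes — an anticipation.

Anticipation.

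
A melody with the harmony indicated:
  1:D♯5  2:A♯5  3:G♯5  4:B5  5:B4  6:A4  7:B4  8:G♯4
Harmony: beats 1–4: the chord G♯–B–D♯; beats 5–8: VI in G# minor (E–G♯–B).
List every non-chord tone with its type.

A♯5 (beat 2) — appoggiatura; A4 (beat 6) — neighbor tone.

The harmony at that moment is G♯ minor triad (G♯, B, D♯); A♯5 is not a chord tone.
It is approached by leap up from D♯5 and left by step down to G♯5.
Leap in, step out — an appoggiatura.
The harmony at that moment is E major triad (E, G♯, B); A4 is not a chord tone.
It is approached by step down from B4 and left by step up to B4.
Step away and step back to the same note — a neighbor tone (lower neighbor).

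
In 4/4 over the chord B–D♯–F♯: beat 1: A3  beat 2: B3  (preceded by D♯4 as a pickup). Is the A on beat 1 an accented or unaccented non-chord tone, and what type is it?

Accented appoggiatura.

The harmony at that moment is B major triad (B, D♯, F♯); A3 is not a chord tone.
It is approached by leap down from D♯4 and left by step up to B3.
Leap in, step out — an appoggiatura.
It falls on the downbeat, so it is accented.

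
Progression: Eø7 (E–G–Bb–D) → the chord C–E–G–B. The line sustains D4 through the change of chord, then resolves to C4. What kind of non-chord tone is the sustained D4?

The harmony at that moment is C major seventh chord (C, E, G, B); D4 is not a chord tone.
It is held over (the same pitch as the preceding D4) and left by step down to C4.
Held over from the previous chord and resolving down by step — a suspension.

D4 is a suspension.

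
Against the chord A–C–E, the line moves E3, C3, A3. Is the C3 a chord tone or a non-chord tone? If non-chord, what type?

Chord tone (the third of A minor triad).

A minor triad contains A, C, E; C is the third, so it is a chord tone.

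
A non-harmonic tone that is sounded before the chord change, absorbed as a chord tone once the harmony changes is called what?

Approach: ahead of the chord change (typically by step), so it is dissonant against the current harmony. Departure: none — the same pitch is restated or held and is a chord tone of the new harmony.
Dissonant first, consonant once the harmony catches up: the note simply arrives early — an anticipation. (The reverse timing, consonant first and dissonant after the change, would be a suspension or retardation.)

Anticipation.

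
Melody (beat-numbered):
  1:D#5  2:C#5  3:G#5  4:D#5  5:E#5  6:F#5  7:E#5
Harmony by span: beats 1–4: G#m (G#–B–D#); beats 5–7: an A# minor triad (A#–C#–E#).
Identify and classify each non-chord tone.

The harmony at that moment is G# minor triad (G#, B, D#); C#5 is not a chord tone.
It is approached by step down from D#5 and left by leap up to G#5.
Step in, leap out — an escape tone.
The harmony at that moment is A# minor triad (A#, C#, E#); F#5 is not a chord tone.
It is approached by step up from E#5 and left by step down to E#5.
Step away and step back to the same note — a neighbor tone (upper neighbor).

C#5 (beat 2) — escape tone; F#5 (beat 6) — neighbor tone.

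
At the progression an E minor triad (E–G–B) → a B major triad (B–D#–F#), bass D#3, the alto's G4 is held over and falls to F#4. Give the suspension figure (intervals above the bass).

4–3 suspension.

At the second chord the bass is D#3. The suspended G4 lies a fourth above the bass; after resolving down by step to F#4, the interval above the bass becomes a third.
Suspension figures are named by those two intervals: 4–3.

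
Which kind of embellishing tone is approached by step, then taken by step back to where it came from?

Neighbor tone.

Approach: by step. Departure: by step in the opposite direction, back to the starting pitch.
Stepwise on both sides but reversing to return to the same chord tone — a neighbor tone. (Had it continued onward in the same direction it would be a passing tone instead.)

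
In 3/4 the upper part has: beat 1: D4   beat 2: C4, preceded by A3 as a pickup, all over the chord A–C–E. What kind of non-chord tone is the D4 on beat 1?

The harmony at that moment is A minor triad (A, C, E); D4 is not a chord tone.
It is approached by leap up from A3 and left by step down to C4.
Leap in, step out, metrically accented — an appoggiatura.

Appoggiatura.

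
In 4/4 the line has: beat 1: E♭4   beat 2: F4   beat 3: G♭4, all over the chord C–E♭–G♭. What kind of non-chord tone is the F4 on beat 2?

The harmony at that moment is C diminished triad (C, E♭, G♭); F4 is not a chord tone.
It is approached by step up from E♭4 and left by step up to G♭4.
Step in, step out in the same direction — a passing tone.

Passing tone.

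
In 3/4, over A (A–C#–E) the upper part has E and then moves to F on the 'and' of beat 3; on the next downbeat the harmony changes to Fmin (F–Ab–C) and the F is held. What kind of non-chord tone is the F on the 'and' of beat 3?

The harmony at that moment is A major triad (A, C#, E); F is not a chord tone.
It is approached by step up from E and then sustained as the same pitch into the next harmony.
Arriving early and becoming a chord tone when the harmony changes — an anticipation.

Anticipation.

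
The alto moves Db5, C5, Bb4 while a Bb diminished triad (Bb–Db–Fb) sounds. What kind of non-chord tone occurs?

C5 is a passing tone.

The harmony at that moment is Bb diminished triad (Bb, Db, Fb); C5 is not a chord tone.
It is approached by step down from Db5 and left by step down to Bb4.
Step in, step out in the same direction — a passing tone.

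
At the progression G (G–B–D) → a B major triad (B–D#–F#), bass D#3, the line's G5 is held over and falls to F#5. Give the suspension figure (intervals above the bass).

At the second chord the bass is D#3. The suspended G5 lies a fourth above the bass; after resolving down by step to F#5, the interval above the bass becomes a third.
Suspension figures are named by those two intervals: 4–3.

4–3 suspension.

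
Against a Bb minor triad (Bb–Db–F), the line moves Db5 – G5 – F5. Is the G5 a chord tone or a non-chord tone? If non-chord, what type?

Non-chord tone — an appoggiatura.

The harmony at that moment is Bb minor triad (Bb, Db, F); G5 is not a chord tone.
It is approached by leap up from Db5 and left by step down to F5.
Leap in, step out — an appoggiatura.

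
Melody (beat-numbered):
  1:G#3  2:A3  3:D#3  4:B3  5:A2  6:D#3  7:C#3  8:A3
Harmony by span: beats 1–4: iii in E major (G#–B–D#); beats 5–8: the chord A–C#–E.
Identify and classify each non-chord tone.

A3 (beat 2) — escape tone; D#3 (beat 6) — appoggiatura.

The harmony at that moment is G# minor triad (G#, B, D#); A3 is not a chord tone.
It is approached by step up from G#3 and left by leap down to D#3.
Step in, leap out — an escape tone.
The harmony at that moment is A major triad (A, C#, E); D#3 is not a chord tone.
It is approached by leap up from A2 and left by step down to C#3.
Leap in, step out — an appoggiatura.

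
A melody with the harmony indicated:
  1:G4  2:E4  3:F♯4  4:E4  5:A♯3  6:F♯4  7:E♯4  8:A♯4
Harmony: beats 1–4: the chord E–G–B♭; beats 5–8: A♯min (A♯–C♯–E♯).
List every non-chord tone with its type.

The harmony at that moment is E diminished triad (E, G, B♭); F♯4 is not a chord tone.
It is approached by step up from E4 and left by step down to E4.
Step away and step back to the same note — a neighbor tone (upper neighbor).
The harmony at that moment is A♯ minor triad (A♯, C♯, E♯); F♯4 is not a chord tone.
It is approached by leap up from A♯3 and left by step down to E♯4.
Leap in, step out — an appoggiatura.

F♯4 (beat 3) — neighbor tone; F♯4 (beat 6) — appoggiatura.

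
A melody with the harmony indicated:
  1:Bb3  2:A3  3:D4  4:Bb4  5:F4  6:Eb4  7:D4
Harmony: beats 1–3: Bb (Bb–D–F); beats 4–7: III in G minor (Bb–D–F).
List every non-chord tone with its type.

A3 (beat 2) — escape tone; Eb4 (beat 6) — passing tone.

The harmony at that moment is Bb major triad (Bb, D, F); A3 is not a chord tone.
It is approached by step down from Bb3 and left by leap up to D4.
Step in, leap out — an escape tone.
The harmony at that moment is Bb major triad (Bb, D, F); Eb4 is not a chord tone.
It is approached by step down from F4 and left by step down to D4.
Step in, step out in the same direction — a passing tone.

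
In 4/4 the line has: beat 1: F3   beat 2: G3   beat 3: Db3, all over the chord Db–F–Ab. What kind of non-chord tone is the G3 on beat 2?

The harmony at that moment is Db major triad (Db, F, Ab); G3 is not a chord tone.
It is approached by step up from F3 and left by leap down to Db3.
Step in, leap out, on a weak beat — an escape tone.

Escape tone.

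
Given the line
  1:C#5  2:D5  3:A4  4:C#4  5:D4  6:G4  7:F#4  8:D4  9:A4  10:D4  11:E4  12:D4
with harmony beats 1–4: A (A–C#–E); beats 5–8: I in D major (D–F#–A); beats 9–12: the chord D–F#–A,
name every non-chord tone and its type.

D5 (beat 2) — escape tone; G4 (beat 6) — appoggiatura; E4 (beat 11) — neighbor tone.

The harmony at that moment is A major triad (A, C#, E); D5 is not a chord tone.
It is approached by step up from C#5 and left by leap down to A4.
Step in, leap out — an escape tone.
The harmony at that moment is D major triad (D, F#, A); G4 is not a chord tone.
It is approached by leap up from D4 and left by step down to F#4.
Leap in, step out — an appoggiatura.
The harmony at that moment is D major triad (D, F#, A); E4 is not a chord tone.
It is approached by step up from D4 and left by step down to D4.
Step away and step back to the same note — a neighbor tone (upper neighbor).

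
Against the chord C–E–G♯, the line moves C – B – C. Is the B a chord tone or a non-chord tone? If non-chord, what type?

Non-chord tone — a neighbor tone.

The harmony at that moment is C augmented triad (C, E, G♯); B is not a chord tone.
It is approached by step down from C and left by step up to C.
Step away and step back to the same note — a neighbor tone (lower neighbor).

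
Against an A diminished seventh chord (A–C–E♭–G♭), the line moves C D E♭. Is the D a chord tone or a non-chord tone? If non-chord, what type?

The harmony at that moment is A diminished seventh chord (A, C, E♭, G♭); D is not a chord tone.
It is approached by step up from C and left by step up to E♭.
Step in, step out in the same direction — a passing tone.

Non-chord tone — a passing tone.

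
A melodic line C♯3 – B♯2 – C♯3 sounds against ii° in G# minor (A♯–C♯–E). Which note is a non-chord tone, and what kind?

The harmony at that moment is A♯ diminished triad (A♯, C♯, E); B♯2 is not a chord tone.
It is approached by step down from C♯3 and left by step up to C♯3.
Step away and step back to the same note — a neighbor tone (lower neighbor).

B♯2 is a neighbor tone.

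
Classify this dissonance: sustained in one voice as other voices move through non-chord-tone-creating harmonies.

Approach: none. Departure: none — a single pitch is sustained while the chords change around it, passing through harmonies that do not contain it.
No melodic motion at all; the dissonance is created entirely by the moving harmonies against the stationary note — a pedal tone (pedal point).

Pedal tone.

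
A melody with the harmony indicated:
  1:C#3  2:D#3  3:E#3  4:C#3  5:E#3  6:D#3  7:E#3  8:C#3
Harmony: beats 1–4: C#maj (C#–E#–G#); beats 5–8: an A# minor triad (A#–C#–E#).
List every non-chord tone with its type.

D#3 (beat 2) — passing tone; D#3 (beat 6) — neighbor tone.

The harmony at that moment is C# major triad (C#, E#, G#); D#3 is not a chord tone.
It is approached by step up from C#3 and left by step up to E#3.
Step in, step out in the same direction — a passing tone.
The harmony at that moment is A# minor triad (A#, C#, E#); D#3 is not a chord tone.
It is approached by step down from E#3 and left by step up to E#3.
Step away and step back to the same note — a neighbor tone (lower neighbor).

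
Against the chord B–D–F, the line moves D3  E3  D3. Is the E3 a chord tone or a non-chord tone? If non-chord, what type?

Non-chord tone — a neighbor tone.

The harmony at that moment is B diminished triad (B, D, F); E3 is not a chord tone.
It is approached by step up from D3 and left by step down to D3.
Step away and step back to the same note — a neighbor tone (upper neighbor).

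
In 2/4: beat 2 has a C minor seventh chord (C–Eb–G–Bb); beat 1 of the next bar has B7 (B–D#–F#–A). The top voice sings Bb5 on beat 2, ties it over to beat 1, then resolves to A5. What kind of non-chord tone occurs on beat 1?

Suspension.

The harmony at that moment is B dominant seventh chord (B, D#, F#, A); Bb5 is not a chord tone.
It is held over (the same pitch as the preceding Bb5) and left by step down to A5.
Held over from the previous chord and resolving down by step — a suspension.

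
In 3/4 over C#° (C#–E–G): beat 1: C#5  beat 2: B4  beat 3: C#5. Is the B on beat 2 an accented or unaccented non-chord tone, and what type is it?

Unaccented neighbor tone.

The harmony at that moment is C# diminished triad (C#, E, G); B4 is not a chord tone.
It is approached by step down from C#5 and left by step up to C#5.
Step away and step back to the same note — a neighbor tone (lower neighbor).
It falls on a weak beat, so it is unaccented.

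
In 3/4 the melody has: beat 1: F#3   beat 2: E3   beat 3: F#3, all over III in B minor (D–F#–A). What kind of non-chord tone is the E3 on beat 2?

The harmony at that moment is D major triad (D, F#, A); E3 is not a chord tone.
It is approached by step down from F#3 and left by step up to F#3.
Step away and step back to the same note — a neighbor tone (lower neighbor).

Lower neighbor tone.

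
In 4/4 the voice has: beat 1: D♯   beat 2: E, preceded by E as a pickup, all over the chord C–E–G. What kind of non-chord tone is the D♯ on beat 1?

The harmony at that moment is C major triad (C, E, G); D♯ is not a chord tone.
It is approached by step down from E and left by step up to E.
Step away and step back to the same note — a neighbor tone (lower neighbor).

Lower neighbor tone.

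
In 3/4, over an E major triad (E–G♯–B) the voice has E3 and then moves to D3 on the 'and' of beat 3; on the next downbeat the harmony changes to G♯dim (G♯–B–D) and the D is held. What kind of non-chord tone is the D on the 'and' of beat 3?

The harmony at that moment is E major triad (E, G♯, B); D3 is not a chord tone.
It is approached by step down from E3 and then sustained as the same pitch into the next harmony.
Arriving early and becoming a chord tone when the harmony changes — an anticipation.

Anticipation.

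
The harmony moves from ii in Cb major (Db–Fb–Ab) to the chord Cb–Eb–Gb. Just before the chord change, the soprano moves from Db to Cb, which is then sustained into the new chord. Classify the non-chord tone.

Cb is an anticipation.

The harmony at that moment is Db minor triad (Db, Fb, Ab); Cb is not a chord tone.
It is approached by step down from Db and then sustained as the same pitch into the next harmony.
Arriving early and becoming a chord tone when the harmony changes — an anticipation.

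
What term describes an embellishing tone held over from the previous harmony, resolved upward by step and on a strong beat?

Approach: by preparation — the pitch is first a chord tone, then held (tied or repeated) while the harmony changes under it. Departure: up by step. Metric position: strong.
A prepared dissonance that resolves upward by step — a retardation. (The same figure resolving downward would be a suspension.)

Retardation.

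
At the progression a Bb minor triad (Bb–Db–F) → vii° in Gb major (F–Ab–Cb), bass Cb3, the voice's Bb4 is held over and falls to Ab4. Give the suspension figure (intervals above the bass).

7–6 suspension.

At the second chord the bass is Cb3. The suspended Bb4 lies a seventh above the bass; after resolving down by step to Ab4, the interval above the bass becomes a sixth.
Suspension figures are named by those two intervals: 7–6.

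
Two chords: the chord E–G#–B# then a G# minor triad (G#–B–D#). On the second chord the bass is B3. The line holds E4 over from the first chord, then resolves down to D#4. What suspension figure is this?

At the second chord the bass is B3. The suspended E4 lies a fourth above the bass; after resolving down by step to D#4, the interval above the bass becomes a third.
Suspension figures are named by those two intervals: 4–3.

4–3 suspension.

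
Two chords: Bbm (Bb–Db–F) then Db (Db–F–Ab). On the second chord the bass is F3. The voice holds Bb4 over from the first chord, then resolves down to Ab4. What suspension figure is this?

At the second chord the bass is F3. The suspended Bb4 lies a fourth above the bass; after resolving down by step to Ab4, the interval above the bass becomes a third.
Suspension figures are named by those two intervals: 4–3.

4–3 suspension.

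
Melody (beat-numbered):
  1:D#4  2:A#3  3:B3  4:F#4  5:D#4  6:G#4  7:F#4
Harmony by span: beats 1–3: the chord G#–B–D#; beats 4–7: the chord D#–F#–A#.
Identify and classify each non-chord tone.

The harmony at that moment is G# minor triad (G#, B, D#); A#3 is not a chord tone.
It is approached by leap down from D#4 and left by step up to B3.
Leap in, step out — an appoggiatura.
The harmony at that moment is D# minor triad (D#, F#, A#); G#4 is not a chord tone.
It is approached by leap up from D#4 and left by step down to F#4.
Leap in, step out — an appoggiatura.

A#3 (beat 2) — appoggiatura; G#4 (beat 6) — appoggiatura.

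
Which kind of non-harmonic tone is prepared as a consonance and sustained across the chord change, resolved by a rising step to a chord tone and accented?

Retardation.

Approach: by preparation — the pitch is first a chord tone, then held (tied or repeated) while the harmony changes under it. Departure: up by step. Metric position: strong.
A prepared dissonance that resolves upward by step — a retardation. (The same figure resolving downward would be a suspension.)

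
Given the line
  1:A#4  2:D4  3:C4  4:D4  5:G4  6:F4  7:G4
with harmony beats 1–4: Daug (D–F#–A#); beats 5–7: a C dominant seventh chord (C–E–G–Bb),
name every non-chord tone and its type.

C4 (beat 3) — neighbor tone; F4 (beat 6) — neighbor tone.

The harmony at that moment is D augmented triad (D, F#, A#); C4 is not a chord tone.
It is approached by step down from D4 and left by step up to D4.
Step away and step back to the same note — a neighbor tone (lower neighbor).
The harmony at that moment is C dominant seventh chord (C, E, G, Bb); F4 is not a chord tone.
It is approached by step down from G4 and left by step up to G4.
Step away and step back to the same note — a neighbor tone (lower neighbor).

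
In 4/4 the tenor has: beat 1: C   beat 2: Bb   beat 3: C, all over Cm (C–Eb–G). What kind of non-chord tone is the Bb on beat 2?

Lower neighbor tone.

The harmony at that moment is C minor triad (C, Eb, G); Bb is not a chord tone.
It is approached by step down from C and left by step up to C.
Step away and step back to the same note — a neighbor tone (lower neighbor).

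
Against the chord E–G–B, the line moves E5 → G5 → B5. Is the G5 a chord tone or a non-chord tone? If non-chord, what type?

E minor triad contains E, G, B; G is the third, so it is a chord tone.

Chord tone (the third of E minor triad).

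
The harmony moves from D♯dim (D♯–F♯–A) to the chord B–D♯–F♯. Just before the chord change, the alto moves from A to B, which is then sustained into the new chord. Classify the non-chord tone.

The harmony at that moment is D♯ diminished triad (D♯, F♯, A); B is not a chord tone.
It is approached by step up from A and then sustained as the same pitch into the next harmony.
Arriving early and becoming a chord tone when the harmony changes — an anticipation.

B is an anticipation.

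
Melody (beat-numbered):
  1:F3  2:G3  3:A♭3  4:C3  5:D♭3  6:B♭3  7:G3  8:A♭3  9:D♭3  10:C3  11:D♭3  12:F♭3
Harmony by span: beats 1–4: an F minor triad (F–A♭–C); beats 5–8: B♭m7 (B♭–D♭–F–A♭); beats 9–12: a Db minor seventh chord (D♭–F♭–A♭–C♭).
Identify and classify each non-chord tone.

The harmony at that moment is F minor triad (F, A♭, C); G3 is not a chord tone.
It is approached by step up from F3 and left by step up to A♭3.
Step in, step out in the same direction — a passing tone.
The harmony at that moment is B♭ minor seventh chord (B♭, D♭, F, A♭); G3 is not a chord tone.
It is approached by leap down from B♭3 and left by step up to A♭3.
Leap in, step out — an appoggiatura.
The harmony at that moment is D♭ minor seventh chord (D♭, F♭, A♭, C♭); C3 is not a chord tone.
It is approached by step down from D♭3 and left by step up to D♭3.
Step away and step back to the same note — a neighbor tone (lower neighbor).

G3 (beat 2) — passing tone; G3 (beat 7) — appoggiatura; C3 (beat 10) — neighbor tone.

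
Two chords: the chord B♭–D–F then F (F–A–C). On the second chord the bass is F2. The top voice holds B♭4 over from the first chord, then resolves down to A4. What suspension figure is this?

4–3 suspension.

At the second chord the bass is F2. The suspended B♭4 lies a fourth above the bass; after resolving down by step to A4, the interval above the bass becomes a third.
Suspension figures are named by those two intervals: 4–3.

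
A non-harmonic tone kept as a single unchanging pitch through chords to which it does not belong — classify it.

Pedal tone.

Approach: none. Departure: none — a single pitch is sustained while the chords change around it, passing through harmonies that do not contain it.
No melodic motion at all; the dissonance is created entirely by the moving harmonies against the stationary note — a pedal tone (pedal point).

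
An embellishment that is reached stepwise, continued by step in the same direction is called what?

Approach: by step. Departure: by step, continuing in the same direction.
Stepwise on both sides with no change of direction means the note fills in the space between two different chord tones — a passing tone. (Had it turned back to its starting note it would be a neighbor tone instead.)

Passing tone.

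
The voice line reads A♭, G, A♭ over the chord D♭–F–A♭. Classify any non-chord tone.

G is a neighbor tone.

The harmony at that moment is D♭ major triad (D♭, F, A♭); G is not a chord tone.
It is approached by step down from A♭ and left by step up to A♭.
Step away and step back to the same note — a neighbor tone (lower neighbor).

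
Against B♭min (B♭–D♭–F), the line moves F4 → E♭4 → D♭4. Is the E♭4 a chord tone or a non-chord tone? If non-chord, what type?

The harmony at that moment is B♭ minor triad (B♭, D♭, F); E♭4 is not a chord tone.
It is approached by step down from F4 and left by step down to D♭4.
Step in, step out in the same direction — a passing tone.

Non-chord tone — a passing tone.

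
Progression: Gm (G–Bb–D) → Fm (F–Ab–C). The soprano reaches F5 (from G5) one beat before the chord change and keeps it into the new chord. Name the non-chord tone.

F5 is an anticipation.

The harmony at that moment is G minor triad (G, Bb, D); F5 is not a chord tone.
It is approached by step down from G5 and then sustained as the same pitch into the next harmony.
Arriving early and becoming a chord tone when the harmony changes — an anticipation.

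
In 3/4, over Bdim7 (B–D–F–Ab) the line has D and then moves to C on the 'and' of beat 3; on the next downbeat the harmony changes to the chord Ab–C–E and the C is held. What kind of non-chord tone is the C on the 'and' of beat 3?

Anticipation.

The harmony at that moment is B diminished seventh chord (B, D, F, Ab); C is not a chord tone.
It is approached by step down from D and then sustained as the same pitch into the next harmony.
Arriving early and becoming a chord tone when the harmony changes — an anticipation.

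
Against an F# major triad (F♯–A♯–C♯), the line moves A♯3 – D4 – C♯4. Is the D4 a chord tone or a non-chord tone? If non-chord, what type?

The harmony at that moment is F♯ major triad (F♯, A♯, C♯); D4 is not a chord tone.
It is approached by leap up from A♯3 and left by step down to C♯4.
Leap in, step out — an appoggiatura.

Non-chord tone — an appoggiatura.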